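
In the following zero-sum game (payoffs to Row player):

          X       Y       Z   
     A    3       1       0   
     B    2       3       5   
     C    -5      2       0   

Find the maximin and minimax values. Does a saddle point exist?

Maximin = 2, Minimax = 3, Saddle: False

Work:
Row minimums: [0, 2, -5] → maximin = 2
Column maximums: [3, 3, 5] → minimax = 3
No saddle point (maximin ≠ minimax). Mixed strategy needed.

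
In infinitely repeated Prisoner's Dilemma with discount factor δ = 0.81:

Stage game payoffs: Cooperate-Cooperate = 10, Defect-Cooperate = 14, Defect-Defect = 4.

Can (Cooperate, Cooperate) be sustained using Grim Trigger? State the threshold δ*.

δ* = 0.4; since δ = 0.81 ≥ 0.4, cooperation can be sustained

Work:
For Grim Trigger:
Cooperate forever: 10/(1-δ)
Defect then punished: 14 + 4·δ/(1-δ)
Need: 10/(1-δ) ≥ 14 + 4·δ/(1-δ)
Solving: δ ≥ (T-R)/(T-P) = (14-10)/(14-4) = 0.4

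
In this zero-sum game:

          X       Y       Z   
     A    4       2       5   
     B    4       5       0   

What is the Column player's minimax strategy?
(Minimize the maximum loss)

Column should play X, value = 4

Work:
Column player minimizes Row's maximum payoff:
Column X: max payoff to Row = 4
Column Y: max payoff to Row = 5
Column Z: max payoff to Row = 5
Minimum is 4, achieved by column X.
Minimax strategy: X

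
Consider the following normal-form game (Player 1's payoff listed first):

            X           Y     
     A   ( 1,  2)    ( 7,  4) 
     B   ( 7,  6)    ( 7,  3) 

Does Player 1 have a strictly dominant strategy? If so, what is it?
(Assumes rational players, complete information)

No strictly dominant strategy exists for Player 1

Work:
A strategy strictly dominates another if it gives a strictly higher payoff against every opponent action. Compare each pair of P1's strategies column-by-column:
  A vs B: [1 vs 7, 7 vs 7] → A does not strictly dominate B (column X: 1 ≤ 7)
  B vs A: [7 vs 1, 7 vs 7] → B does not strictly dominate A (column Y: 7 ≤ 7)
No single strategy strictly dominates all others → no strictly dominant strategy.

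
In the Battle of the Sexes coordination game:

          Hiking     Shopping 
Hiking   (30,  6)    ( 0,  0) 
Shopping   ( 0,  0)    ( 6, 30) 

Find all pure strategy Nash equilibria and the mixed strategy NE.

Pure NE: (Hiking, Hiking) and (Shopping, Shopping); Mixed NE: p = 0.8333, q = 0.1667

Work:
Check pure NE:
(Hiking, Hiking): (30, 6) - no unilateral deviation beneficial
(Shopping, Shopping): (6, 30) - no unilateral deviation beneficial
Mixed NE: P1 plays Hiking with p = 0.8333, P2 plays Hiking with q = 0.1667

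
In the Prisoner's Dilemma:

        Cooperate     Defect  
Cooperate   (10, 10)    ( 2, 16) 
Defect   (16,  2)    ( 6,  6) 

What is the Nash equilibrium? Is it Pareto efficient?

(Defect, Defect) is NE; not Pareto efficient

Work:
Defect dominates Cooperate for both players:
If P2 cooperates: Defect (16) > Cooperate (10)
If P2 defects: Defect (6) > Cooperate (2)
NE: (Defect, Defect) with payoff (6, 6)
But (Cooperate, Cooperate) = (10, 10) Pareto dominates (6, 6)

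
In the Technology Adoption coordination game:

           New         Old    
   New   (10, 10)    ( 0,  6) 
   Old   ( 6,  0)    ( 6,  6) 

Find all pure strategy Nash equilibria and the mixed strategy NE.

Pure NE: (New, New) and (Old, Old); Mixed NE: p = 0.6, q = 0.6

Work:
Check pure NE:
(New, New): (10, 10) - no unilateral deviation beneficial
(Old, Old): (6, 6) - no unilateral deviation beneficial
Mixed NE: P1 plays New with p = 0.6, P2 plays New with q = 0.6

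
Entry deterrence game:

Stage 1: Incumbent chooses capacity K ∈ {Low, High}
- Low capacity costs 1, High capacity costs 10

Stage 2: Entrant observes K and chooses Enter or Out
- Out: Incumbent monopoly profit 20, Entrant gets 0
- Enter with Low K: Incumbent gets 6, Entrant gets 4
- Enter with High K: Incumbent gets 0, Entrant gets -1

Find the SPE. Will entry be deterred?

SPE: (High, Enter|Low, Out|High); Entry deterred. Incumbent net profit = 10

Work:
After Low K: Entrant enters (4 > 0)
After High K: Entrant stays out (-1 < 0)
Incumbent: Low → 6−1=5, High → 20−10=10
Incumbent chooses High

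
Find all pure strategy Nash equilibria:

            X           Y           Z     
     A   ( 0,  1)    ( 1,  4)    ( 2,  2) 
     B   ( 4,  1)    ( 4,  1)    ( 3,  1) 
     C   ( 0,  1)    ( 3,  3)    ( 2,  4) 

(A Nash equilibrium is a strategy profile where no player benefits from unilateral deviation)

Nash equilibrium: (B, X), (B, Y), (B, Z)

Work:
Best responses:
  P1 vs X: payoffs [0, 4, 0] → best response B (payoff 4)
  P1 vs Y: payoffs [1, 4, 3] → best response B (payoff 4)
  P1 vs Z: payoffs [2, 3, 2] → best response B (payoff 3)
  P2 vs A: payoffs [1, 4, 2] → best response Y (payoff 4)
  P2 vs B: payoffs [1, 1, 1] → best response X/Y/Z (payoff 1)
  P2 vs C: payoffs [1, 3, 4] → best response Z (payoff 4)
Mutual best responses: (B,X), (B,Y), (B,Z) → Nash equilibria.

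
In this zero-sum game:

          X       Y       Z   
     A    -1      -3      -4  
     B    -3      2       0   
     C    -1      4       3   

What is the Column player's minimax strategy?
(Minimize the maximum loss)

Column should play X, value = -1

Work:
Column player minimizes Row's maximum payoff:
Column X: max payoff to Row = -1
Column Y: max payoff to Row = 4
Column Z: max payoff to Row = 3
Minimum is -1, achieved by column X.
Minimax strategy: X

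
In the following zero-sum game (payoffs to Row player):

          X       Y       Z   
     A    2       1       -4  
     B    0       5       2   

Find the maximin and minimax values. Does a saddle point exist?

Maximin = 0, Minimax = 2, Saddle: False

Work:
Row minimums: [-4, 0] → maximin = 0
Column maximums: [2, 5, 2] → minimax = 2
No saddle point (maximin ≠ minimax). Mixed strategy needed.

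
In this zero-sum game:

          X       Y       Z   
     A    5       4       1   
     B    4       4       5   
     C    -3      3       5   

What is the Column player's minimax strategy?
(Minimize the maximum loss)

Column should play Y, value = 4

Work:
Column player minimizes Row's maximum payoff:
Column X: max payoff to Row = 5
Column Y: max payoff to Row = 4
Column Z: max payoff to Row = 5
Minimum is 4, achieved by column Y.
Minimax strategy: Y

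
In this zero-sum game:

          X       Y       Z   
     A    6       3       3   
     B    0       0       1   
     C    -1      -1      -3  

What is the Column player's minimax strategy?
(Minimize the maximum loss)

Column should play Y or Z (all achieve the minimum), value = 3

Work:
Column player minimizes Row's maximum payoff:
Column X: max payoff to Row = 6
Column Y: max payoff to Row = 3
Column Z: max payoff to Row = 3
Minimum is 3, achieved by columns Y, Z (tied).
Each of Y or Z is a minimax strategy.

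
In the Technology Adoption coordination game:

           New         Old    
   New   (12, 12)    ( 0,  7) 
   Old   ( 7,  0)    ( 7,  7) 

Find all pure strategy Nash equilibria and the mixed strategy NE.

Pure NE: (New, New) and (Old, Old); Mixed NE: p = 0.5833, q = 0.5833

Work:
Check pure NE:
(New, New): (12, 12) - no unilateral deviation beneficial
(Old, Old): (7, 7) - no unilateral deviation beneficial
Mixed NE: P1 plays New with p = 0.5833, P2 plays New with q = 0.5833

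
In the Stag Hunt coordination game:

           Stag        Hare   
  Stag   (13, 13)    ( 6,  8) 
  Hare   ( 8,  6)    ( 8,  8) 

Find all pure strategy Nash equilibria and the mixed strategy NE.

Pure NE: (Stag, Stag) and (Hare, Hare); Mixed NE: p = 0.2857, q = 0.2857

Work:
Check pure NE:
(Stag, Stag): (13, 13) - no unilateral deviation beneficial
(Hare, Hare): (8, 8) - no unilateral deviation beneficial
Mixed NE: P1 plays Stag with p = 0.2857, P2 plays Stag with q = 0.2857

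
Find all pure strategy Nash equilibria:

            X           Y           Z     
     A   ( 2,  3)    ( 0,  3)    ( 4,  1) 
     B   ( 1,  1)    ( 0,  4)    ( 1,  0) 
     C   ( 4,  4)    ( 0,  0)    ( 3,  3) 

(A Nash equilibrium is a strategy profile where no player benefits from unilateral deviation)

Nash equilibrium: (A, Y), (B, Y), (C, X)

Work:
Best responses:
  P1 vs X: payoffs [2, 1, 4] → best response C (payoff 4)
  P1 vs Y: payoffs [0, 0, 0] → best response A/B/C (payoff 0)
  P1 vs Z: payoffs [4, 1, 3] → best response A (payoff 4)
  P2 vs A: payoffs [3, 3, 1] → best response X/Y (payoff 3)
  P2 vs B: payoffs [1, 4, 0] → best response Y (payoff 4)
  P2 vs C: payoffs [4, 0, 3] → best response X (payoff 4)
Mutual best responses: (A,Y), (B,Y), (C,X) → Nash equilibria.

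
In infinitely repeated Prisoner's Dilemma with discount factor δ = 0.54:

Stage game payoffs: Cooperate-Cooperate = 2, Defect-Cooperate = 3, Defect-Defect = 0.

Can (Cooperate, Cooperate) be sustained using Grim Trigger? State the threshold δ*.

δ* = 0.3333; since δ = 0.54 ≥ 0.3333, cooperation can be sustained

Work:
For Grim Trigger:
Cooperate forever: 2/(1-δ)
Defect then punished: 3 + 0·δ/(1-δ)
Need: 2/(1-δ) ≥ 3 + 0·δ/(1-δ)
Solving: δ ≥ (T-R)/(T-P) = (3-2)/(3-0) = 0.3333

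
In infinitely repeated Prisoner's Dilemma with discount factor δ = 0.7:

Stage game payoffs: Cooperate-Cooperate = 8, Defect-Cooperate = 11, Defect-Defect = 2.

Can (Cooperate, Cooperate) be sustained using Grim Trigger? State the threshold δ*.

δ* = 0.3333; since δ = 0.7 ≥ 0.3333, cooperation can be sustained

Work:
For Grim Trigger:
Cooperate forever: 8/(1-δ)
Defect then punished: 11 + 2·δ/(1-δ)
Need: 8/(1-δ) ≥ 11 + 2·δ/(1-δ)
Solving: δ ≥ (T-R)/(T-P) = (11-8)/(11-2) = 0.3333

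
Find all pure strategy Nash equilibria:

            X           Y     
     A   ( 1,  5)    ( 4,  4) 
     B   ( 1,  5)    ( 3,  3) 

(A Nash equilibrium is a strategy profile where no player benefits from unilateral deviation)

Nash equilibrium: (A, X), (B, X)

Work:
Best responses:
  P1 vs X: payoffs [1, 1] → best response A/B (payoff 1)
  P1 vs Y: payoffs [4, 3] → best response A (payoff 4)
  P2 vs A: payoffs [5, 4] → best response X (payoff 5)
  P2 vs B: payoffs [5, 3] → best response X (payoff 5)
Mutual best responses: (A,X), (B,X) → Nash equilibria.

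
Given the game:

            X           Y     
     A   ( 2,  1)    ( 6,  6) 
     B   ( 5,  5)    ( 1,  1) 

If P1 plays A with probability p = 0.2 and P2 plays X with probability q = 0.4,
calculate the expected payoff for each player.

E[P1] = 2.96, E[P2] = 2.88

Work:
E[P1] = p·q·π₁(A,X) + p·(1-q)·π₁(A,Y) + (1-p)·q·π₁(B,X) + (1-p)·(1-q)·π₁(B,Y)
= 0.2·0.4·2 + 0.2·0.6·6 + 0.8·0.4·5 + 0.8·0.6·1
= 2.96

E[P2] = 2.88 (similar calculation)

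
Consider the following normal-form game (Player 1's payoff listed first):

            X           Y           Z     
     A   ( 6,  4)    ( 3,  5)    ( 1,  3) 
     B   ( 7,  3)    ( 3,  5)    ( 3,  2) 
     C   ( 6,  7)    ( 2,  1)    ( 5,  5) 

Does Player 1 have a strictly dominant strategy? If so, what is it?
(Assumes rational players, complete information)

No strictly dominant strategy exists for Player 1

Work:
A strategy strictly dominates another if it gives a strictly higher payoff against every opponent action. Compare each pair of P1's strategies column-by-column:
  A vs B: [6 vs 7, 3 vs 3, 1 vs 3] → A does not strictly dominate B (column X: 6 ≤ 7)
  A vs C: [6 vs 6, 3 vs 2, 1 vs 5] → A does not strictly dominate C (column X: 6 ≤ 6)
  B vs A: [7 vs 6, 3 vs 3, 3 vs 1] → B does not strictly dominate A (column Y: 3 ≤ 3)
  B vs C: [7 vs 6, 3 vs 2, 3 vs 5] → B does not strictly dominate C (column Z: 3 ≤ 5)
  C vs A: [6 vs 6, 2 vs 3, 5 vs 1] → C does not strictly dominate A (column X: 6 ≤ 6)
  C vs B: [6 vs 7, 2 vs 3, 5 vs 3] → C does not strictly dominate B (column X: 6 ≤ 7)
No single strategy strictly dominates all others → no strictly dominant strategy.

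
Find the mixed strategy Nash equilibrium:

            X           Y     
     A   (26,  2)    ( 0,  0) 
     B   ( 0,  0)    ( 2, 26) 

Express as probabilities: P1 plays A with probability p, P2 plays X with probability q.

p = 0.9286, q = 0.0714

Work:
Find probabilities that make opponent indifferent:
P2 chooses q to make P1 indifferent between A and B
P1 chooses p to make P2 indifferent between X and Y
Mixed NE: P1 plays (A: 0.9286, B: 0.0714), P2 plays (X: 0.0714, Y: 0.9286)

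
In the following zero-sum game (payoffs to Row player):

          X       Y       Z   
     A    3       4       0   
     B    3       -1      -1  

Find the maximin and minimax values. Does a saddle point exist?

Maximin = 0, Minimax = 0, Saddle: True

Work:
Row minimums: [0, -1] → maximin = 0
Column maximums: [3, 4, 0] → minimax = 0
Saddle point exists! Game value = 0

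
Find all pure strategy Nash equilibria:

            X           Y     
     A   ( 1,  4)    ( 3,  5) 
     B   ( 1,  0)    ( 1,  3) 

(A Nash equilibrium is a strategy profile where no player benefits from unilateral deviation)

Nash equilibrium: (A, Y)

Work:
Best responses:
  P1 vs X: payoffs [1, 1] → best response A/B (payoff 1)
  P1 vs Y: payoffs [3, 1] → best response A (payoff 3)
  P2 vs A: payoffs [4, 5] → best response Y (payoff 5)
  P2 vs B: payoffs [0, 3] → best response Y (payoff 3)
Mutual best responses: (A,Y) → Nash equilibria.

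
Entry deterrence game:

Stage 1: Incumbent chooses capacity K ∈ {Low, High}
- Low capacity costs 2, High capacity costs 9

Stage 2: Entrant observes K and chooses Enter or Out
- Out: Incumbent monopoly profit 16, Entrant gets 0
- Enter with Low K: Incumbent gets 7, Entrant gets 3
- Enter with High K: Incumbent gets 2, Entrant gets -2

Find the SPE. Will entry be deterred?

SPE: (High, Enter|Low, Out|High); Entry deterred. Incumbent net profit = 7

Work:
After Low K: Entrant enters (3 > 0)
After High K: Entrant stays out (-2 < 0)
Incumbent: Low → 7−2=5, High → 16−9=7
Incumbent chooses High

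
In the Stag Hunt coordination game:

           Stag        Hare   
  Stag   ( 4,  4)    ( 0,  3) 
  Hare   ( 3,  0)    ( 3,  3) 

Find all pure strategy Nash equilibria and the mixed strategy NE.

Pure NE: (Stag, Stag) and (Hare, Hare); Mixed NE: p = 0.75, q = 0.75

Work:
Check pure NE:
(Stag, Stag): (4, 4) - no unilateral deviation beneficial
(Hare, Hare): (3, 3) - no unilateral deviation beneficial
Mixed NE: P1 plays Stag with p = 0.75, P2 plays Stag with q = 0.75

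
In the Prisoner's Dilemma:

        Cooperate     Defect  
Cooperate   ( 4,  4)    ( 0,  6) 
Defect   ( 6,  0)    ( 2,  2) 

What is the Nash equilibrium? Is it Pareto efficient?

(Defect, Defect) is NE; not Pareto efficient

Work:
Defect dominates Cooperate for both players:
If P2 cooperates: Defect (6) > Cooperate (4)
If P2 defects: Defect (2) > Cooperate (0)
NE: (Defect, Defect) with payoff (2, 2)
But (Cooperate, Cooperate) = (4, 4) Pareto dominates (2, 2)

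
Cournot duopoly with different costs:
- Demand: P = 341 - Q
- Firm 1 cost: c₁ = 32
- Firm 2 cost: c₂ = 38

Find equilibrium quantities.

q₁* = 105.0, q₂* = 99.0

Work:
Reaction: q₁ = (341 - 32 - q₂)/2
Reaction: q₂ = (341 - 38 - q₁)/2
Solve simultaneously:
q₁* = (341 - 2×32 + 38)/3 = 105.0
q₂* = (341 - 2×38 + 32)/3 = 99.0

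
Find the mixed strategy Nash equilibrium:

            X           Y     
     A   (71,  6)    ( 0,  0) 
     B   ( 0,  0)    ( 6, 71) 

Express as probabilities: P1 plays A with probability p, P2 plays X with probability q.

p = 0.9221, q = 0.0779

Work:
Find probabilities that make opponent indifferent:
P2 chooses q to make P1 indifferent between A and B
P1 chooses p to make P2 indifferent between X and Y
Mixed NE: P1 plays (A: 0.9221, B: 0.0779), P2 plays (X: 0.0779, Y: 0.9221)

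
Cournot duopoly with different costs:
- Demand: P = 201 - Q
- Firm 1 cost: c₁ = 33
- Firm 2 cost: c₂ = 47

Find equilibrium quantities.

q₁* = 60.67, q₂* = 46.67

Work:
Reaction: q₁ = (201 - 33 - q₂)/2
Reaction: q₂ = (201 - 47 - q₁)/2
Solve simultaneously:
q₁* = (201 - 2×33 + 47)/3 = 60.67
q₂* = (201 - 2×47 + 33)/3 = 46.67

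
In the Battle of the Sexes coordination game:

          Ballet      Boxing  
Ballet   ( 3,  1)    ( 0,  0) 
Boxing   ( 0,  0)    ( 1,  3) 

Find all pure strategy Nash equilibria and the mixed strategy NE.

Pure NE: (Ballet, Ballet) and (Boxing, Boxing); Mixed NE: p = 0.75, q = 0.25

Work:
Check pure NE:
(Ballet, Ballet): (3, 1) - no unilateral deviation beneficial
(Boxing, Boxing): (1, 3) - no unilateral deviation beneficial
Mixed NE: P1 plays Ballet with p = 0.75, P2 plays Ballet with q = 0.25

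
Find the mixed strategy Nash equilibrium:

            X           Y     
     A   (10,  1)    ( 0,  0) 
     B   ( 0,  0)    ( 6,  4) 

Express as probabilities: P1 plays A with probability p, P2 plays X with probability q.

p = 0.8, q = 0.375

Work:
Find probabilities that make opponent indifferent:
P2 chooses q to make P1 indifferent between A and B
P1 chooses p to make P2 indifferent between X and Y
Mixed NE: P1 plays (A: 0.8, B: 0.2), P2 plays (X: 0.375, Y: 0.625)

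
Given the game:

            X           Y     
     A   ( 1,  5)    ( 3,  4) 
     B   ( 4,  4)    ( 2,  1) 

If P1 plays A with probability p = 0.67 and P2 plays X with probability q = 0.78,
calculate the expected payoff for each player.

E[P1] = 2.1396, E[P2] = 4.3048

Work:
E[P1] = p·q·π₁(A,X) + p·(1-q)·π₁(A,Y) + (1-p)·q·π₁(B,X) + (1-p)·(1-q)·π₁(B,Y)
= 0.67·0.78·1 + 0.67·0.22·3 + 0.33·0.78·4 + 0.33·0.22·2
= 2.1396

E[P2] = 4.3048 (similar calculation)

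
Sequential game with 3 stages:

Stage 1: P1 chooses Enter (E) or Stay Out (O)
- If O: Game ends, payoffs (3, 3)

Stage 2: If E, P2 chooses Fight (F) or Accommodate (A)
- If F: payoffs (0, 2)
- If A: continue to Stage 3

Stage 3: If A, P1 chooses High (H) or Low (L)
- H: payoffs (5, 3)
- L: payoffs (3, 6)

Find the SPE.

SPE: (E, A, H); Outcome (5, 3)

Work:
Stage 3: P1 chooses H (5 vs 3)
Stage 2: P2: F->2, A->3 (anticipating H). Choose A
Stage 1: P1: O->3, E->5 (anticipating A, H). Choose E
SPE path: E -> A -> H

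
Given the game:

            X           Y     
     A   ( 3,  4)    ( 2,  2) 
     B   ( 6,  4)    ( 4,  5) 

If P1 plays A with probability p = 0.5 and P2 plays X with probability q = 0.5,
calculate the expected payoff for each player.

E[P1] = 3.75, E[P2] = 3.75

Work:
E[P1] = p·q·π₁(A,X) + p·(1-q)·π₁(A,Y) + (1-p)·q·π₁(B,X) + (1-p)·(1-q)·π₁(B,Y)
= 0.5·0.5·3 + 0.5·0.5·2 + 0.5·0.5·6 + 0.5·0.5·4
= 3.75

E[P2] = 3.75 (similar calculation)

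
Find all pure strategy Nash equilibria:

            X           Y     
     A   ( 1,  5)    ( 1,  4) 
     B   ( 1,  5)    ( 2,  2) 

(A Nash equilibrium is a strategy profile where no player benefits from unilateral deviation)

Nash equilibrium: (A, X), (B, X)

Work:
Best responses:
  P1 vs X: payoffs [1, 1] → best response A/B (payoff 1)
  P1 vs Y: payoffs [1, 2] → best response B (payoff 2)
  P2 vs A: payoffs [5, 4] → best response X (payoff 5)
  P2 vs B: payoffs [5, 2] → best response X (payoff 5)
Mutual best responses: (A,X), (B,X) → Nash equilibria.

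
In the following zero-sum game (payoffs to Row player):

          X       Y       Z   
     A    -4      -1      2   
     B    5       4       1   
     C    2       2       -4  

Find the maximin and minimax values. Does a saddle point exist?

Maximin = 1, Minimax = 2, Saddle: False

Work:
Row minimums: [-4, 1, -4] → maximin = 1
Column maximums: [5, 4, 2] → minimax = 2
No saddle point (maximin ≠ minimax). Mixed strategy needed.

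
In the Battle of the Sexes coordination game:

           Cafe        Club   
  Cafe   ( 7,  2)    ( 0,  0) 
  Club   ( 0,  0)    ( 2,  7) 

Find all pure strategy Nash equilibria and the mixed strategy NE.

Pure NE: (Cafe, Cafe) and (Club, Club); Mixed NE: p = 0.7778, q = 0.2222

Work:
Check pure NE:
(Cafe, Cafe): (7, 2) - no unilateral deviation beneficial
(Club, Club): (2, 7) - no unilateral deviation beneficial
Mixed NE: P1 plays Cafe with p = 0.7778, P2 plays Cafe with q = 0.2222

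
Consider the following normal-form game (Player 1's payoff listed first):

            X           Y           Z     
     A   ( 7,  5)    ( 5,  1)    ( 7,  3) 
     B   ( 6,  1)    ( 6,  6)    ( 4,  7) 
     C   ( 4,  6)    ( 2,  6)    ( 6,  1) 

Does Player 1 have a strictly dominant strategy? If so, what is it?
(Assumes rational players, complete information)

No strictly dominant strategy exists for Player 1

Work:
A strategy strictly dominates another if it gives a strictly higher payoff against every opponent action. Compare each pair of P1's strategies column-by-column:
  A vs B: [7 vs 6, 5 vs 6, 7 vs 4] → A does not strictly dominate B (column Y: 5 ≤ 6)
  A vs C: [7 vs 4, 5 vs 2, 7 vs 6] → A strictly dominates C
  B vs A: [6 vs 7, 6 vs 5, 4 vs 7] → B does not strictly dominate A (column X: 6 ≤ 7)
  B vs C: [6 vs 4, 6 vs 2, 4 vs 6] → B does not strictly dominate C (column Z: 4 ≤ 6)
  C vs A: [4 vs 7, 2 vs 5, 6 vs 7] → C does not strictly dominate A (column X: 4 ≤ 7)
  C vs B: [4 vs 6, 2 vs 6, 6 vs 4] → C does not strictly dominate B (column X: 4 ≤ 6)
No single strategy strictly dominates all others → no strictly dominant strategy.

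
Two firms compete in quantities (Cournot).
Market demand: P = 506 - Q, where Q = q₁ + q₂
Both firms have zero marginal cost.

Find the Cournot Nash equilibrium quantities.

q₁* = q₂* = 168.67; P* = 168.67

Work:
Profit: π_i = P·q_i = (a - q_i - q_j)·q_i
FOC: ∂π_i/∂q_i = a - 2q_i - q_j = 0
Reaction function: q_i = (506 - q_j)/2
Symmetry: q* = 506/3 = 168.67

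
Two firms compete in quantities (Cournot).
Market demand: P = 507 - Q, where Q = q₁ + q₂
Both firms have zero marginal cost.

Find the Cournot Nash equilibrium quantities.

q₁* = q₂* = 169.0; P* = 169.0

Work:
Profit: π_i = P·q_i = (a - q_i - q_j)·q_i
FOC: ∂π_i/∂q_i = a - 2q_i - q_j = 0
Reaction function: q_i = (507 - q_j)/2
Symmetry: q* = 507/3 = 169.0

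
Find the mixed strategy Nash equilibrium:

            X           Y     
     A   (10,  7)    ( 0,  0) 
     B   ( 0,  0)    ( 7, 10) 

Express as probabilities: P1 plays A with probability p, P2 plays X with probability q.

p = 0.5882, q = 0.4118

Work:
Find probabilities that make opponent indifferent:
P2 chooses q to make P1 indifferent between A and B
P1 chooses p to make P2 indifferent between X and Y
Mixed NE: P1 plays (A: 0.5882, B: 0.4118), P2 plays (X: 0.4118, Y: 0.5882)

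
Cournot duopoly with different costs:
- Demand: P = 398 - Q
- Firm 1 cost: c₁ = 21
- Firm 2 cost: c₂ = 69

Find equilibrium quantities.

q₁* = 141.67, q₂* = 93.67

Work:
Reaction: q₁ = (398 - 21 - q₂)/2
Reaction: q₂ = (398 - 69 - q₁)/2
Solve simultaneously:
q₁* = (398 - 2×21 + 69)/3 = 141.67
q₂* = (398 - 2×69 + 21)/3 = 93.67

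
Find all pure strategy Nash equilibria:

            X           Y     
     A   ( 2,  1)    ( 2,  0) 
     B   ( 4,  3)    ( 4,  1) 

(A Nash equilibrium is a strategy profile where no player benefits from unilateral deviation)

Nash equilibrium: (B, X)

Work:
Best responses:
  P1 vs X: payoffs [2, 4] → best response B (payoff 4)
  P1 vs Y: payoffs [2, 4] → best response B (payoff 4)
  P2 vs A: payoffs [1, 0] → best response X (payoff 1)
  P2 vs B: payoffs [3, 1] → best response X (payoff 3)
Mutual best responses: (B,X) → Nash equilibria.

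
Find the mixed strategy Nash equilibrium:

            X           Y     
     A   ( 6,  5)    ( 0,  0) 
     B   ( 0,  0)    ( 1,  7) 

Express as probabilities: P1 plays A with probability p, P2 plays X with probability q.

p = 0.5833, q = 0.1429

Work:
Find probabilities that make opponent indifferent:
P2 chooses q to make P1 indifferent between A and B
P1 chooses p to make P2 indifferent between X and Y
Mixed NE: P1 plays (A: 0.5833, B: 0.4167), P2 plays (X: 0.1429, Y: 0.8571)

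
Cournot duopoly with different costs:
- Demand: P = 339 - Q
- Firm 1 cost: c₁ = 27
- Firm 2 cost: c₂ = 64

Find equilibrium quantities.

q₁* = 116.33, q₂* = 79.33

Work:
Reaction: q₁ = (339 - 27 - q₂)/2
Reaction: q₂ = (339 - 64 - q₁)/2
Solve simultaneously:
q₁* = (339 - 2×27 + 64)/3 = 116.33
q₂* = (339 - 2×64 + 27)/3 = 79.33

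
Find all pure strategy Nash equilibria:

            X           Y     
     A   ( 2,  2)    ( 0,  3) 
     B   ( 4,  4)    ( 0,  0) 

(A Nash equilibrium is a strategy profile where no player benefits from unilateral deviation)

Nash equilibrium: (A, Y), (B, X)

Work:
Best responses:
  P1 vs X: payoffs [2, 4] → best response B (payoff 4)
  P1 vs Y: payoffs [0, 0] → best response A/B (payoff 0)
  P2 vs A: payoffs [2, 3] → best response Y (payoff 3)
  P2 vs B: payoffs [4, 0] → best response X (payoff 4)
Mutual best responses: (A,Y), (B,X) → Nash equilibria.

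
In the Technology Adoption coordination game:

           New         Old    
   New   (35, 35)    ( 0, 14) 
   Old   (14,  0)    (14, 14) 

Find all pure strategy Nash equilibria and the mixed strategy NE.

Pure NE: (New, New) and (Old, Old); Mixed NE: p = 0.4, q = 0.4

Work:
Check pure NE:
(New, New): (35, 35) - no unilateral deviation beneficial
(Old, Old): (14, 14) - no unilateral deviation beneficial
Mixed NE: P1 plays New with p = 0.4, P2 plays New with q = 0.4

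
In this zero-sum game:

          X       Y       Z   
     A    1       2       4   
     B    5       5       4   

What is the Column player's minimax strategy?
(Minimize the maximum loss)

Column should play Z, value = 4

Work:
Column player minimizes Row's maximum payoff:
Column X: max payoff to Row = 5
Column Y: max payoff to Row = 5
Column Z: max payoff to Row = 4
Minimum is 4, achieved by column Z.
Minimax strategy: Z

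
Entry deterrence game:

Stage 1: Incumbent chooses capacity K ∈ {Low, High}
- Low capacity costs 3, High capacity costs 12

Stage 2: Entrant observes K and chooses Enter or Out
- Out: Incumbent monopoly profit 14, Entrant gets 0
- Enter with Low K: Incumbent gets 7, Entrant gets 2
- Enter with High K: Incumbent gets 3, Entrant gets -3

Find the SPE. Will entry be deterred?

SPE: (Low, Enter|Low, Out|High); Entry not deterred. Incumbent net profit = 4, Entrant gets 2

Work:
After Low K: Entrant enters (2 > 0)
After High K: Entrant stays out (-3 < 0)
Incumbent: Low → 7−3=4, High → 14−12=2
Incumbent chooses Low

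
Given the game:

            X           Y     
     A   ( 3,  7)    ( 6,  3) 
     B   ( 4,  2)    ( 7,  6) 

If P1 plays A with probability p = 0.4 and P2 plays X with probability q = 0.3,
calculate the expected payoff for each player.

E[P1] = 5.7, E[P2] = 4.56

Work:
E[P1] = p·q·π₁(A,X) + p·(1-q)·π₁(A,Y) + (1-p)·q·π₁(B,X) + (1-p)·(1-q)·π₁(B,Y)
= 0.4·0.3·3 + 0.4·0.7·6 + 0.6·0.3·4 + 0.6·0.7·7
= 5.7

E[P2] = 4.56 (similar calculation)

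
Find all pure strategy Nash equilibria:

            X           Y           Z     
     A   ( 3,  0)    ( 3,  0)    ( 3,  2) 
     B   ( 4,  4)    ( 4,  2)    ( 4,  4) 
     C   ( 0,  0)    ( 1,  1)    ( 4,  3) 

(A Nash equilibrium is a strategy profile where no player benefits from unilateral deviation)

Nash equilibrium: (B, X), (B, Z), (C, Z)

Work:
Best responses:
  P1 vs X: payoffs [3, 4, 0] → best response B (payoff 4)
  P1 vs Y: payoffs [3, 4, 1] → best response B (payoff 4)
  P1 vs Z: payoffs [3, 4, 4] → best response B/C (payoff 4)
  P2 vs A: payoffs [0, 0, 2] → best response Z (payoff 2)
  P2 vs B: payoffs [4, 2, 4] → best response X/Z (payoff 4)
  P2 vs C: payoffs [0, 1, 3] → best response Z (payoff 3)
Mutual best responses: (B,X), (B,Z), (C,Z) → Nash equilibria.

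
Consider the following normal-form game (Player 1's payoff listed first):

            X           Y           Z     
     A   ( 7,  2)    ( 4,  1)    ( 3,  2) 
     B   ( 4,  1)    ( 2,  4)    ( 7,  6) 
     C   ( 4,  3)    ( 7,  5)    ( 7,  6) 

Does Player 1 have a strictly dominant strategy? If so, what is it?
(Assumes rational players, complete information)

No strictly dominant strategy exists for Player 1

Work:
A strategy strictly dominates another if it gives a strictly higher payoff against every opponent action. Compare each pair of P1's strategies column-by-column:
  A vs B: [7 vs 4, 4 vs 2, 3 vs 7] → A does not strictly dominate B (column Z: 3 ≤ 7)
  A vs C: [7 vs 4, 4 vs 7, 3 vs 7] → A does not strictly dominate C (column Y: 4 ≤ 7)
  B vs A: [4 vs 7, 2 vs 4, 7 vs 3] → B does not strictly dominate A (column X: 4 ≤ 7)
  B vs C: [4 vs 4, 2 vs 7, 7 vs 7] → B does not strictly dominate C (column X: 4 ≤ 4)
  C vs A: [4 vs 7, 7 vs 4, 7 vs 3] → C does not strictly dominate A (column X: 4 ≤ 7)
  C vs B: [4 vs 4, 7 vs 2, 7 vs 7] → C does not strictly dominate B (column X: 4 ≤ 4)
No single strategy strictly dominates all others → no strictly dominant strategy.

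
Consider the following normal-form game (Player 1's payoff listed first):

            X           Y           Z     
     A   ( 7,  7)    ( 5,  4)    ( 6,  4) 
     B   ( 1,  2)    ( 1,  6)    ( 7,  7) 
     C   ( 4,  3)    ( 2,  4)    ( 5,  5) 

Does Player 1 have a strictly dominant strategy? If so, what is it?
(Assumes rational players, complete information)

No strictly dominant strategy exists for Player 1

Work:
A strategy strictly dominates another if it gives a strictly higher payoff against every opponent action. Compare each pair of P1's strategies column-by-column:
  A vs B: [7 vs 1, 5 vs 1, 6 vs 7] → A does not strictly dominate B (column Z: 6 ≤ 7)
  A vs C: [7 vs 4, 5 vs 2, 6 vs 5] → A strictly dominates C
  B vs A: [1 vs 7, 1 vs 5, 7 vs 6] → B does not strictly dominate A (column X: 1 ≤ 7)
  B vs C: [1 vs 4, 1 vs 2, 7 vs 5] → B does not strictly dominate C (column X: 1 ≤ 4)
  C vs A: [4 vs 7, 2 vs 5, 5 vs 6] → C does not strictly dominate A (column X: 4 ≤ 7)
  C vs B: [4 vs 1, 2 vs 1, 5 vs 7] → C does not strictly dominate B (column Z: 5 ≤ 7)
No single strategy strictly dominates all others → no strictly dominant strategy.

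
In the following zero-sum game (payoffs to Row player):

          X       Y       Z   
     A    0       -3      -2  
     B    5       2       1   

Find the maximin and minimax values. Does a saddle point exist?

Maximin = 1, Minimax = 1, Saddle: True

Work:
Row minimums: [-3, 1] → maximin = 1
Column maximums: [5, 2, 1] → minimax = 1
Saddle point exists! Game value = 1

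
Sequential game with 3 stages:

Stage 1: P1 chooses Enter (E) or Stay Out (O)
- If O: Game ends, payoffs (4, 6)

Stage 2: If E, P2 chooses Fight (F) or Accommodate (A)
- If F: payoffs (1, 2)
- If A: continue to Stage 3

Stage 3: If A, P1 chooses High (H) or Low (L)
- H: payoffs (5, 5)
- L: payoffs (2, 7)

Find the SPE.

SPE: (E, A, H); Outcome (5, 5)

Work:
Stage 3: P1 chooses H (5 vs 2)
Stage 2: P2: F->2, A->5 (anticipating H). Choose A
Stage 1: P1: O->4, E->5 (anticipating A, H). Choose E
SPE path: E -> A -> H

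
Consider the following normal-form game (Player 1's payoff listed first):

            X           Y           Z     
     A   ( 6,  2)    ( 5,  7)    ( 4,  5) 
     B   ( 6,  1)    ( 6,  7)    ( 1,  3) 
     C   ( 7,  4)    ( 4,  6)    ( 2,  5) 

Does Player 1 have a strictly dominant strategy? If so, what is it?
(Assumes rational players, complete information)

No strictly dominant strategy exists for Player 1

Work:
A strategy strictly dominates another if it gives a strictly higher payoff against every opponent action. Compare each pair of P1's strategies column-by-column:
  A vs B: [6 vs 6, 5 vs 6, 4 vs 1] → A does not strictly dominate B (column X: 6 ≤ 6)
  A vs C: [6 vs 7, 5 vs 4, 4 vs 2] → A does not strictly dominate C (column X: 6 ≤ 7)
  B vs A: [6 vs 6, 6 vs 5, 1 vs 4] → B does not strictly dominate A (column X: 6 ≤ 6)
  B vs C: [6 vs 7, 6 vs 4, 1 vs 2] → B does not strictly dominate C (column X: 6 ≤ 7)
  C vs A: [7 vs 6, 4 vs 5, 2 vs 4] → C does not strictly dominate A (column Y: 4 ≤ 5)
  C vs B: [7 vs 6, 4 vs 6, 2 vs 1] → C does not strictly dominate B (column Y: 4 ≤ 6)
No single strategy strictly dominates all others → no strictly dominant strategy.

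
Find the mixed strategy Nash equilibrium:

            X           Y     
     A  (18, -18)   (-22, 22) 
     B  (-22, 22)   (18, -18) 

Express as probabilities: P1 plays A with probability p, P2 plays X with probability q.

p = 0.5, q = 0.5

Work:
Find probabilities that make opponent indifferent:
P2 chooses q to make P1 indifferent between A and B
P1 chooses p to make P2 indifferent between X and Y
Mixed NE: P1 plays (A: 0.5, B: 0.5), P2 plays (X: 0.5, Y: 0.5)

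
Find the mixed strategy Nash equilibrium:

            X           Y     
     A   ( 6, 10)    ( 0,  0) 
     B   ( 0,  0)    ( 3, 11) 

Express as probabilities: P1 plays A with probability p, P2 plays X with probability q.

p = 0.5238, q = 0.3333

Work:
Find probabilities that make opponent indifferent:
P2 chooses q to make P1 indifferent between A and B
P1 chooses p to make P2 indifferent between X and Y
Mixed NE: P1 plays (A: 0.5238, B: 0.4762), P2 plays (X: 0.3333, Y: 0.6667)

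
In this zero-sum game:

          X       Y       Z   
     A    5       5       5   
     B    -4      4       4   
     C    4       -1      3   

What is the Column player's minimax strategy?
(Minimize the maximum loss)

Column should play X or Y or Z (all achieve the minimum), value = 5

Work:
Column player minimizes Row's maximum payoff:
Column X: max payoff to Row = 5
Column Y: max payoff to Row = 5
Column Z: max payoff to Row = 5
Minimum is 5, achieved by columns X, Y, Z (tied).
Each of X or Y or Z is a minimax strategy.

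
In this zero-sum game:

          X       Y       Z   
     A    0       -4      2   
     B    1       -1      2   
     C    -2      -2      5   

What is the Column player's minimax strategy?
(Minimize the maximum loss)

Column should play Y, value = -1

Work:
Column player minimizes Row's maximum payoff:
Column X: max payoff to Row = 1
Column Y: max payoff to Row = -1
Column Z: max payoff to Row = 5
Minimum is -1, achieved by column Y.
Minimax strategy: Y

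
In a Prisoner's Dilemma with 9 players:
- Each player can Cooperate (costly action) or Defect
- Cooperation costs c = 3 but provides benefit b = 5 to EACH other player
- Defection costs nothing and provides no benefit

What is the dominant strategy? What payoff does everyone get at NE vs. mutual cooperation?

Dominant: Defect; NE payoff = 0; Coop payoff = 37

Work:
Defect dominates (saves cost c = 3, benefit to others is external)
NE: All defect → everyone gets 0
If all cooperate: each receives (8)×5 - 3 = 37
Social dilemma: 37 > 0 but NE gives 0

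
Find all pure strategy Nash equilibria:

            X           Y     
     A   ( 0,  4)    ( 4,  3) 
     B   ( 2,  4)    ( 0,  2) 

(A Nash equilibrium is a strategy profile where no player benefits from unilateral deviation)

Nash equilibrium: (B, X)

Work:
Best responses:
  P1 vs X: payoffs [0, 2] → best response B (payoff 2)
  P1 vs Y: payoffs [4, 0] → best response A (payoff 4)
  P2 vs A: payoffs [4, 3] → best response X (payoff 4)
  P2 vs B: payoffs [4, 2] → best response X (payoff 4)
Mutual best responses: (B,X) → Nash equilibria.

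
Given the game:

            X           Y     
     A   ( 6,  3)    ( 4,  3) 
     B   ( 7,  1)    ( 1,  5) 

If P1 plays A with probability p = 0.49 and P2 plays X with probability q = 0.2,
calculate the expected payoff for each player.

E[P1] = 3.278, E[P2] = 3.612

Work:
E[P1] = p·q·π₁(A,X) + p·(1-q)·π₁(A,Y) + (1-p)·q·π₁(B,X) + (1-p)·(1-q)·π₁(B,Y)
= 0.49·0.2·6 + 0.49·0.8·4 + 0.51·0.2·7 + 0.51·0.8·1
= 3.278

E[P2] = 3.612 (similar calculation)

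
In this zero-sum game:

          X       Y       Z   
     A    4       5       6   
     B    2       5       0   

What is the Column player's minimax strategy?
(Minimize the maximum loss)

Column should play X, value = 4

Work:
Column player minimizes Row's maximum payoff:
Column X: max payoff to Row = 4
Column Y: max payoff to Row = 5
Column Z: max payoff to Row = 6
Minimum is 4, achieved by column X.
Minimax strategy: X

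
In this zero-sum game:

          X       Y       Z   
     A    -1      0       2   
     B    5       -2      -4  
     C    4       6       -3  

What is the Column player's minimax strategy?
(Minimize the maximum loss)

Column should play Z, value = 2

Work:
Column player minimizes Row's maximum payoff:
Column X: max payoff to Row = 5
Column Y: max payoff to Row = 6
Column Z: max payoff to Row = 2
Minimum is 2, achieved by column Z.
Minimax strategy: Z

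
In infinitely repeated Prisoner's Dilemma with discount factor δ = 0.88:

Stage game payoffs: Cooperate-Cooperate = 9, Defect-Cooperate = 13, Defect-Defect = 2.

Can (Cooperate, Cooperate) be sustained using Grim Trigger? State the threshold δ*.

δ* = 0.3636; since δ = 0.88 ≥ 0.3636, cooperation can be sustained

Work:
For Grim Trigger:
Cooperate forever: 9/(1-δ)
Defect then punished: 13 + 2·δ/(1-δ)
Need: 9/(1-δ) ≥ 13 + 2·δ/(1-δ)
Solving: δ ≥ (T-R)/(T-P) = (13-9)/(13-2) = 0.3636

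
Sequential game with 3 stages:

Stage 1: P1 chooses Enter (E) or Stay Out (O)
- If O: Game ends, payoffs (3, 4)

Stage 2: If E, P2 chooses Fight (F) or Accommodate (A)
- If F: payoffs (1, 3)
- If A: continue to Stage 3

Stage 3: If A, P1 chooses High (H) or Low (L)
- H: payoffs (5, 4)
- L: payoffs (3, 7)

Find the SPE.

SPE: (E, A, H); Outcome (5, 4)

Work:
Stage 3: P1 chooses H (5 vs 3)
Stage 2: P2: F->3, A->4 (anticipating H). Choose A
Stage 1: P1: O->3, E->5 (anticipating A, H). Choose E
SPE path: E -> A -> H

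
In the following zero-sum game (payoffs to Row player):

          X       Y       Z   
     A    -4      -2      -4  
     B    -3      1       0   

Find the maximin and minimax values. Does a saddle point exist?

Maximin = -3, Minimax = -3, Saddle: True

Work:
Row minimums: [-4, -3] → maximin = -3
Column maximums: [-3, 1, 0] → minimax = -3
Saddle point exists! Game value = -3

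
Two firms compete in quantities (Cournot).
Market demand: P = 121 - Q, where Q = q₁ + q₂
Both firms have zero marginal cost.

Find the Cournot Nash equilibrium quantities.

q₁* = q₂* = 40.33; P* = 40.33

Work:
Profit: π_i = P·q_i = (a - q_i - q_j)·q_i
FOC: ∂π_i/∂q_i = a - 2q_i - q_j = 0
Reaction function: q_i = (121 - q_j)/2
Symmetry: q* = 121/3 = 40.33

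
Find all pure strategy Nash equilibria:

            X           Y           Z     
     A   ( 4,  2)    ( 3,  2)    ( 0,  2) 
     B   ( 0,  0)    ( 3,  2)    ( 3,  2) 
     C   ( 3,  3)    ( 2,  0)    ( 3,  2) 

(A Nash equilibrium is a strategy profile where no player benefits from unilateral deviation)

Nash equilibrium: (A, X), (A, Y), (B, Y), (B, Z)

Work:
Best responses:
  P1 vs X: payoffs [4, 0, 3] → best response A (payoff 4)
  P1 vs Y: payoffs [3, 3, 2] → best response A/B (payoff 3)
  P1 vs Z: payoffs [0, 3, 3] → best response B/C (payoff 3)
  P2 vs A: payoffs [2, 2, 2] → best response X/Y/Z (payoff 2)
  P2 vs B: payoffs [0, 2, 2] → best response Y/Z (payoff 2)
  P2 vs C: payoffs [3, 0, 2] → best response X (payoff 3)
Mutual best responses: (A,X), (A,Y), (B,Y), (B,Z) → Nash equilibria.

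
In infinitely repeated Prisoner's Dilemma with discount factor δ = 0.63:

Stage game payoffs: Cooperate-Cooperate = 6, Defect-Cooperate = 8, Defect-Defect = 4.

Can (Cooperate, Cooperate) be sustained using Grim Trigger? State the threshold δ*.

δ* = 0.5; since δ = 0.63 ≥ 0.5, cooperation can be sustained

Work:
For Grim Trigger:
Cooperate forever: 6/(1-δ)
Defect then punished: 8 + 4·δ/(1-δ)
Need: 6/(1-δ) ≥ 8 + 4·δ/(1-δ)
Solving: δ ≥ (T-R)/(T-P) = (8-6)/(8-4) = 0.5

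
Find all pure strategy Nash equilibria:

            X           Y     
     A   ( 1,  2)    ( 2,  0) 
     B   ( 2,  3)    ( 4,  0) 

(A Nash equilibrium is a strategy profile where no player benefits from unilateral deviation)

Nash equilibrium: (B, X)

Work:
Best responses:
  P1 vs X: payoffs [1, 2] → best response B (payoff 2)
  P1 vs Y: payoffs [2, 4] → best response B (payoff 4)
  P2 vs A: payoffs [2, 0] → best response X (payoff 2)
  P2 vs B: payoffs [3, 0] → best response X (payoff 3)
Mutual best responses: (B,X) → Nash equilibria.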